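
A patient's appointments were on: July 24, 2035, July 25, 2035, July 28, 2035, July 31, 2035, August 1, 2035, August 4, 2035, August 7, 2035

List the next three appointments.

Gaps: 1, 3, 3, 1, 3, 3 days — not constant, but cyclic with period 3.
The events fall on every Tuesday, Wednesday and Saturday.
Next Wednesday: August 8, 2035.
The following Saturday is August 11, 2035.
Next Tuesday: August 14, 2035.

August 8, 2035; August 11, 2035; August 14, 2035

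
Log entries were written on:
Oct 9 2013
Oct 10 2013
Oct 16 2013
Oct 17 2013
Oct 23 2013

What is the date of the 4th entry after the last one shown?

The gap pattern 1, 6, 1, 6 repeats every 2 events.
These are the Wednesdays and Thursdays of each week.
The following Thursday is Oct 24 2013.
Next Wednesday: Oct 30 2013.
The following Thursday is Oct 31 2013.
The following Wednesday is Nov 6 2013.

Nov 6 2013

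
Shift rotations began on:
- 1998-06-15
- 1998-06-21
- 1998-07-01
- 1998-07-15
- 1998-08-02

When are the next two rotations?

1998-08-24, 1998-09-19

Gaps: 6, 10, 14, 18 days — each gap is 4 larger than the previous one.
Next gap: 22 days. 1998-08-02 + 22 days = 1998-08-24.
Next gap: 26 days. 1998-08-24 + 26 days = 1998-09-19.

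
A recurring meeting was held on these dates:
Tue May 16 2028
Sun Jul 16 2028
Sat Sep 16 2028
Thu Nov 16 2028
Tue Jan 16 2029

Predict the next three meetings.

The day-of-month is always 16 (61, 62, 61, 61 days between events).
So this recurs on the 16th of every 2 months.
March 2029: Fri Mar 16 2029.
May 2029: Wed May 16 2029.
Next: July 2029 → Mon Jul 16 2029.

Fri Mar 16 2029, Wed May 16 2029, Mon Jul 16 2029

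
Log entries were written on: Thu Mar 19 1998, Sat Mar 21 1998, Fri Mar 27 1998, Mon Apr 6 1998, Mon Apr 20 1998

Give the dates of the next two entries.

Fri May 8 1998, Sat May 30 1998

Gaps: 2, 6, 10, 14 days — each gap is 4 larger than the previous one.
Next gap: 18 days. Mon Apr 20 1998 + 18 days = Fri May 8 1998.
Next gap: 22 days. Fri May 8 1998 + 22 days = Sat May 30 1998.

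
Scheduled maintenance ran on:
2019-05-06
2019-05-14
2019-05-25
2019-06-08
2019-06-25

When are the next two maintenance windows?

Intervals are 8, 11, 14, 17 days — an arithmetic progression with common difference 3.
Next gap: 20 days. 2019-06-25 + 20 days = 2019-07-15.
Next gap: 23 days. 2019-07-15 + 23 days = 2019-08-07.

2019-07-15, 2019-08-07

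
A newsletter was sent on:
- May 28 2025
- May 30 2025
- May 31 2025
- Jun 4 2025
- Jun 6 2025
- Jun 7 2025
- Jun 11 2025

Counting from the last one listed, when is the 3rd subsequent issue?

Jun 18 2025

The gap pattern 2, 1, 4, 2, 1, 4 repeats every 3 events.
These are the Wednesdays, Fridays and Saturdays of each week.
Next Friday: Jun 13 2025.
The following Saturday is Jun 14 2025.
The following Wednesday is Jun 18 2025.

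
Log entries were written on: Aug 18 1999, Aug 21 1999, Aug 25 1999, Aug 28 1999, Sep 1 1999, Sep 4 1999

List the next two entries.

Gaps: 3, 4, 3, 4, 3 days — not constant, but cyclic with period 2.
The events fall on every Wednesday and Saturday.
The following Wednesday is Sep 8 1999.
Next Saturday: Sep 11 1999.

Sep 8 1999, Sep 11 1999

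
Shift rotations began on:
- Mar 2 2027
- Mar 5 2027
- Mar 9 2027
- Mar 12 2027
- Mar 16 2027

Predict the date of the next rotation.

Every event lands on a Tuesday or Friday (gaps cycle 3, 4, 3, 4).
So the schedule is: every Tuesday and Friday.
Next Friday: Mar 19 2027.

Mar 19 2027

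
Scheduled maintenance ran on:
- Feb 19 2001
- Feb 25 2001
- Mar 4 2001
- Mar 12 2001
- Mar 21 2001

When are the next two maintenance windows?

Mar 31 2001, Apr 11 2001

Gaps: 6, 7, 8, 9 days — each gap is 1 larger than the previous one.
Next gap: 10 days. Mar 21 2001 + 10 days = Mar 31 2001.
Next gap: 11 days. Mar 31 2001 + 11 days = Apr 11 2001.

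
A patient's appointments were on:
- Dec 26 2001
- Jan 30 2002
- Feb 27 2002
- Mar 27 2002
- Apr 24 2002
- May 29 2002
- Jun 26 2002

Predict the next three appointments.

Every date is a Wednesday; gaps 35, 28, 28, 28, 35, 28 days.
Each is the last Wednesday of its month (at least one falls on the 29th or later, ruling out '4th Wednesday').
July 2002 ends with Wednesday Jul 31 2002.
August 2002 ends with Wednesday Aug 28 2002.
September 2002 ends with Wednesday Sep 25 2002.

Jul 31 2002, Aug 28 2002, Sep 25 2002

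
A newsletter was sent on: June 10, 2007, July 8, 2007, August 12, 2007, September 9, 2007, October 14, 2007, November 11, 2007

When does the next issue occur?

December 9, 2007

All dates are Sundays, 28, 35, 28, 35, 28 days apart.
Specifically, the 2nd Sunday of each month.
2nd Sunday of December 2007: December 9, 2007.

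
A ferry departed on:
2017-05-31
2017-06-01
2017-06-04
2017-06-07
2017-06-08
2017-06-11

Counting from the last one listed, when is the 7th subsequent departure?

Gaps: 1, 3, 3, 1, 3 days — not constant, but cyclic with period 3.
The events fall on every Wednesday, Thursday and Sunday.
Next Wednesday: 2017-06-14.
The following Thursday is 2017-06-15.
Next Sunday: 2017-06-18.
The following Wednesday is 2017-06-21.
Next Thursday: 2017-06-22.
The following Sunday is 2017-06-25.
Next Wednesday: 2017-06-28.

2017-06-28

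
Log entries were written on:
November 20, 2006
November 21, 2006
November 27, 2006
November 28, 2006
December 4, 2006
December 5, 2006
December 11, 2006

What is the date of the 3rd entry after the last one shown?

Every event lands on a Monday or Tuesday (gaps cycle 1, 6, 1, 6, 1, 6).
So the schedule is: every Monday and Tuesday.
The following Tuesday is December 12, 2006.
The following Monday is December 18, 2006.
The following Tuesday is December 19, 2006.

December 19, 2006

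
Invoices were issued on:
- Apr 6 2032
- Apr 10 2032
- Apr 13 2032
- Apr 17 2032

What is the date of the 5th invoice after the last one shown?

May 4 2032

Gaps: 4, 3, 4 days — not constant, but cyclic with period 2.
The events fall on every Tuesday and Saturday.
The following Tuesday is Apr 20 2032.
Next Saturday: Apr 24 2032.
Next Tuesday: Apr 27 2032.
The following Saturday is May 1 2032.
The following Tuesday is May 4 2032.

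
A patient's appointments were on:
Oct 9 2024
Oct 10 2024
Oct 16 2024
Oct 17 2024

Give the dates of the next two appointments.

Oct 23 2024, Oct 24 2024

Gaps: 1, 6, 1 days — not constant, but cyclic with period 2.
The events fall on every Wednesday and Thursday.
The following Wednesday is Oct 23 2024.
Next Thursday: Oct 24 2024.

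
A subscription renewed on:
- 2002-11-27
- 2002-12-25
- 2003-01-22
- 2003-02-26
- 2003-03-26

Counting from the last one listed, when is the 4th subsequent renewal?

2003-07-23

These are Wednesdays at 28- or 35-day spacing (28, 28, 35, 28).
The pattern: 4th Wednesday of the month.
April 2003 — 4th Wednesday is 2003-04-23.
4th Wednesday of May 2003: 2003-05-28.
4th Wednesday of June 2003: 2003-06-25.
4th Wednesday of July 2003: 2003-07-23.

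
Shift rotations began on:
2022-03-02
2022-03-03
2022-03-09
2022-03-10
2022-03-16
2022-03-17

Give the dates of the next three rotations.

2022-03-23, 2022-03-24, 2022-03-30

The gap pattern 1, 6, 1, 6, 1 repeats every 2 events.
These are the Wednesdays and Thursdays of each week.
Next Wednesday: 2022-03-23.
Next Thursday: 2022-03-24.
Next Wednesday: 2022-03-30.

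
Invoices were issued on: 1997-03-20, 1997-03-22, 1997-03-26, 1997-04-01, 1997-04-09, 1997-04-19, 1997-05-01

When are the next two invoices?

Gaps: 2, 4, 6, 8, 10, 12 days — each gap is 2 larger than the previous one.
Next gap: 14 days. 1997-05-01 + 14 days = 1997-05-15.
Next gap: 16 days. 1997-05-15 + 16 days = 1997-05-31.

1997-05-15, 1997-05-31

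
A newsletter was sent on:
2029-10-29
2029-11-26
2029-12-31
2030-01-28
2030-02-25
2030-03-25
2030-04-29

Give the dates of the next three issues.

2030-05-27, 2030-06-24, 2030-07-29

Every date is a Monday; gaps 28, 35, 28, 28, 28, 35 days.
Each is the last Monday of its month (at least one falls on the 29th or later, ruling out '4th Monday').
Last Monday of May 2030: 2030-05-27.
Last Monday of June 2030: 2030-06-24.
July 2030 ends with Monday 2030-07-29.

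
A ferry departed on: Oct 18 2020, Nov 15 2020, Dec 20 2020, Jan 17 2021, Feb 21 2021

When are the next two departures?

Mar 21 2021, Apr 18 2021

All dates are Sundays, 28, 35, 28, 35 days apart.
Specifically, the 3rd Sunday of each month.
March 2021 — 3rd Sunday is Mar 21 2021.
3rd Sunday of April 2021: Apr 18 2021.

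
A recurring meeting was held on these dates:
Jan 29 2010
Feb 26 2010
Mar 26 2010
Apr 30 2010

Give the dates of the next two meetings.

All Fridays; the gaps (28, 28, 35) vary with month length.
This is the last Friday of each month.
Last Friday of May 2010: May 28 2010.
Last Friday of June 2010: Jun 25 2010.

May 28 2010, Jun 25 2010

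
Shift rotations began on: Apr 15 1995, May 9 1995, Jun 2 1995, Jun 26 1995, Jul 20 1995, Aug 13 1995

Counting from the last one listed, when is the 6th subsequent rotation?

Jan 4 1996

Every event comes 24 days after the last (24, 24, 24, 24, 24).
Aug 13 1995 + 24 days = Sep 6 1995.
Sep 6 1995 + 24 days = Sep 30 1995.
Sep 30 1995 + 24 days = Oct 24 1995.
Oct 24 1995 + 24 days = Nov 17 1995.
Nov 17 1995 + 24 days = Dec 11 1995.
Dec 11 1995 + 24 days = Jan 4 1996.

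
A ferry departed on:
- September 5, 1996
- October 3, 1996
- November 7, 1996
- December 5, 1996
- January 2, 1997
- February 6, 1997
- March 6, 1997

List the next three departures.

April 3, 1997; May 1, 1997; June 5, 1997

These are Thursdays at 28- or 35-day spacing (28, 35, 28, 28, 35, 28).
The pattern: 1st Thursday of the month.
April 1997 — 1st Thursday is April 3, 1997.
1st Thursday of May 1997: May 1, 1997.
1st Thursday of June 1997: June 5, 1997.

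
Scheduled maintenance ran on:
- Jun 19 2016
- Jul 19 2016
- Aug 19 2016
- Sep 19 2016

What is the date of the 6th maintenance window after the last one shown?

The day-of-month is always 19 (30, 31, 31 days between events).
So this recurs on the 19th of each month.
Next: October 2016 → Oct 19 2016.
November 2016: Nov 19 2016.
Next: December 2016 → Dec 19 2016.
January 2017: Jan 19 2017.
Next: February 2017 → Feb 19 2017.
March 2017: Mar 19 2017.

Mar 19 2017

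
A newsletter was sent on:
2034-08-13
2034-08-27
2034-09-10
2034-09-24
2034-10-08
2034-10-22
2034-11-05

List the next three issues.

2034-11-19, 2034-12-03, 2034-12-17

Gaps between consecutive events: 14, 14, 14, 14, 14, 14 days — a constant 14-day interval.
2034-11-05 + 14 days = 2034-11-19.
2034-11-19 + 14 days = 2034-12-03.
2034-12-03 + 14 days = 2034-12-17.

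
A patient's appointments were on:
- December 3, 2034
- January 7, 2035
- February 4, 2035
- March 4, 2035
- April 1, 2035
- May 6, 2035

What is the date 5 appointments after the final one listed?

All dates are Sundays, 35, 28, 28, 28, 35 days apart.
Specifically, the 1st Sunday of each month.
1st Sunday of June 2035: June 3, 2035.
July 2035 — 1st Sunday is July 1, 2035.
1st Sunday of August 2035: August 5, 2035.
1st Sunday of September 2035: September 2, 2035.
October 2035 — 1st Sunday is October 7, 2035.

October 7, 2035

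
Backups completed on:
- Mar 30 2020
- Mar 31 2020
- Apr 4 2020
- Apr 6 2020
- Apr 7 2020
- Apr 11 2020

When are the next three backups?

Gaps: 1, 4, 2, 1, 4 days — not constant, but cyclic with period 3.
The events fall on every Monday, Tuesday and Saturday.
The following Monday is Apr 13 2020.
The following Tuesday is Apr 14 2020.
Next Saturday: Apr 18 2020.

Apr 13 2020, Apr 14 2020, Apr 18 2020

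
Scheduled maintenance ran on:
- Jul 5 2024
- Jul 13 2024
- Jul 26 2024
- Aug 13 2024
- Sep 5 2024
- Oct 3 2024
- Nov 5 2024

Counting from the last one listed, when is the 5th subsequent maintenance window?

Jul 3 2025

Gaps: 8, 13, 18, 23, 28, 33 days — each gap is 5 larger than the previous one.
Next gap: 38 days. Nov 5 2024 + 38 days = Dec 13 2024.
Next gap: 43 days. Dec 13 2024 + 43 days = Jan 25 2025.
Next gap: 48 days. Jan 25 2025 + 48 days = Mar 14 2025.
Next gap: 53 days. Mar 14 2025 + 53 days = May 6 2025.
Next gap: 58 days. May 6 2025 + 58 days = Jul 3 2025.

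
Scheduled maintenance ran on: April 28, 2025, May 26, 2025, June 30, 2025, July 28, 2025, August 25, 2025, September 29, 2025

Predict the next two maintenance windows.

All Mondays; the gaps (28, 35, 28, 28, 35) vary with month length.
This is the last Monday of each month.
October 2025 ends with Monday October 27, 2025.
November 2025 ends with Monday November 24, 2025.

October 27, 2025; November 24, 2025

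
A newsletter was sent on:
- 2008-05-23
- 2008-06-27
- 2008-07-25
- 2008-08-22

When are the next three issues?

2008-09-26, 2008-10-24, 2008-11-28

These are Fridays at 28- or 35-day spacing (35, 28, 28).
The pattern: 4th Friday of the month.
4th Friday of September 2008: 2008-09-26.
4th Friday of October 2008: 2008-10-24.
November 2008 — 4th Friday is 2008-11-28.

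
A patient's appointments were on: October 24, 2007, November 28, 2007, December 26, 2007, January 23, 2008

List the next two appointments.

Gaps: 35, 28, 28 days — a mix of 28 and 35. Every date is a Wednesday.
Each is the 4th Wednesday of its month.
4th Wednesday of February 2008: February 27, 2008.
4th Wednesday of March 2008: March 26, 2008.

February 27, 2008; March 26, 2008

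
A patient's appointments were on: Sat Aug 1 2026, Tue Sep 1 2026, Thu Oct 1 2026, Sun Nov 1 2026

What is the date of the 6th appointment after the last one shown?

The day-of-month is always 1 (31, 30, 31 days between events).
So this recurs on the 1st of each month.
December 2026: Tue Dec 1 2026.
January 2027: Fri Jan 1 2027.
Next: February 2027 → Mon Feb 1 2027.
March 2027: Mon Mar 1 2027.
Next: April 2027 → Thu Apr 1 2027.
May 2027: Sat May 1 2027.

Sat May 1 2027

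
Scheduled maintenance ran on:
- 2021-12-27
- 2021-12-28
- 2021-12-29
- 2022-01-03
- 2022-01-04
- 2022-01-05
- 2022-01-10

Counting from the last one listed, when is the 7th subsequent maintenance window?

Every event lands on a Monday or Tuesday or Wednesday (gaps cycle 1, 1, 5, 1, 1, 5).
So the schedule is: every Monday, Tuesday and Wednesday.
The following Tuesday is 2022-01-11.
The following Wednesday is 2022-01-12.
Next Monday: 2022-01-17.
Next Tuesday: 2022-01-18.
Next Wednesday: 2022-01-19.
Next Monday: 2022-01-24.
The following Tuesday is 2022-01-25.

2022-01-25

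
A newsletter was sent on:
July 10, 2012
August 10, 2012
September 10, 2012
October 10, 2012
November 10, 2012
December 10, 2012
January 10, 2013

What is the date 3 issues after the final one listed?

April 10, 2013

The day-of-month is always 10 (31, 31, 30, 31, 30, 31 days between events).
So this recurs on the 10th of each month.
Next: February 2013 → February 10, 2013.
Next: March 2013 → March 10, 2013.
April 2013: April 10, 2013.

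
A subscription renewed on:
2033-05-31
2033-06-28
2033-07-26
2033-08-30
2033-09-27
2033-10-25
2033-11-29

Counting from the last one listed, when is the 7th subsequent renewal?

Every date is a Tuesday; gaps 28, 28, 35, 28, 28, 35 days.
Each is the last Tuesday of its month (at least one falls on the 29th or later, ruling out '4th Tuesday').
December 2033 ends with Tuesday 2033-12-27.
Last Tuesday of January 2034: 2034-01-31.
February 2034 ends with Tuesday 2034-02-28.
March 2034 ends with Tuesday 2034-03-28.
April 2034 ends with Tuesday 2034-04-25.
Last Tuesday of May 2034: 2034-05-30.
Last Tuesday of June 2034: 2034-06-27.

2034-06-27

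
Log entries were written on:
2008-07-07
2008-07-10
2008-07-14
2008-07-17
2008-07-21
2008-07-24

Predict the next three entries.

2008-07-28, 2008-07-31, 2008-08-04

The gap pattern 3, 4, 3, 4, 3 repeats every 2 events.
These are the Mondays and Thursdays of each week.
The following Monday is 2008-07-28.
The following Thursday is 2008-07-31.
Next Monday: 2008-08-04.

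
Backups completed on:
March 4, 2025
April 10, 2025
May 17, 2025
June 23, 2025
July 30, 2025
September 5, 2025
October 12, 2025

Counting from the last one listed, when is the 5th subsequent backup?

Gaps between consecutive events: 37, 37, 37, 37, 37, 37 days — a constant 37-day interval.
October 12, 2025 + 37 days = November 18, 2025.
November 18, 2025 + 37 days = December 25, 2025.
December 25, 2025 + 37 days = January 31, 2026.
January 31, 2026 + 37 days = March 9, 2026.
March 9, 2026 + 37 days = April 15, 2026.

April 15, 2026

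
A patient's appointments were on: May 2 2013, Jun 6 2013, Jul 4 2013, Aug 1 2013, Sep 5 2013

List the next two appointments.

Gaps: 35, 28, 28, 35 days — a mix of 28 and 35. Every date is a Thursday.
Each is the 1st Thursday of its month.
1st Thursday of October 2013: Oct 3 2013.
1st Thursday of November 2013: Nov 7 2013.

Oct 3 2013, Nov 7 2013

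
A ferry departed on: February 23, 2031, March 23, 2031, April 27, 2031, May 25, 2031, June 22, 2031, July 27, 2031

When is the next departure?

August 24, 2031

Gaps: 28, 35, 28, 28, 35 days — a mix of 28 and 35. Every date is a Sunday.
Each is the 4th Sunday of its month.
4th Sunday of August 2031: August 24, 2031.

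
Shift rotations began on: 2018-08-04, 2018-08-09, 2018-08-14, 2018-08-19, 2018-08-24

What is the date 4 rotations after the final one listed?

Gaps between consecutive events: 5, 5, 5, 5 days — a constant 5-day interval.
2018-08-24 + 5 days = 2018-08-29.
2018-08-29 + 5 days = 2018-09-03.
2018-09-03 + 5 days = 2018-09-08.
2018-09-08 + 5 days = 2018-09-13.

2018-09-13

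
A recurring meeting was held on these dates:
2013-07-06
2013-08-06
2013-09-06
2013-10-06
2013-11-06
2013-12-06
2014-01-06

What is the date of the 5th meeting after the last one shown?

Gaps: 31, 31, 30, 31, 30, 31 days — not constant. Every event is on the 6th of the month.
Pattern: the 6th of each month.
February 2014: 2014-02-06.
Next: March 2014 → 2014-03-06.
April 2014: 2014-04-06.
Next: May 2014 → 2014-05-06.
Next: June 2014 → 2014-06-06.

2014-06-06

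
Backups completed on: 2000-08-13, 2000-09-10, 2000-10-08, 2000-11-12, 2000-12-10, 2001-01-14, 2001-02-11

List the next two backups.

2001-03-11, 2001-04-08

Gaps: 28, 28, 35, 28, 35, 28 days — a mix of 28 and 35. Every date is a Sunday.
Each is the 2nd Sunday of its month.
March 2001 — 2nd Sunday is 2001-03-11.
April 2001 — 2nd Sunday is 2001-04-08.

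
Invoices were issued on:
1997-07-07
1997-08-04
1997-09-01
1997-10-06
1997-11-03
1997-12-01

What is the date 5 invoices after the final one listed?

1998-05-04

All dates are Mondays, 28, 28, 35, 28, 28 days apart.
Specifically, the 1st Monday of each month.
1st Monday of January 1998: 1998-01-05.
February 1998 — 1st Monday is 1998-02-02.
1st Monday of March 1998: 1998-03-02.
April 1998 — 1st Monday is 1998-04-06.
1st Monday of May 1998: 1998-05-04.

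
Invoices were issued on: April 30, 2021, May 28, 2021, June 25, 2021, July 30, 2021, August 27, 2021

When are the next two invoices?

Every date is a Friday; gaps 28, 28, 35, 28 days.
Each is the last Friday of its month (at least one falls on the 29th or later, ruling out '4th Friday').
September 2021 ends with Friday September 24, 2021.
October 2021 ends with Friday October 29, 2021.

September 24, 2021; October 29, 2021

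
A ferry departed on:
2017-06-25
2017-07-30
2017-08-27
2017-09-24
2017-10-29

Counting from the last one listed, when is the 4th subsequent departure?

2018-02-25

Every date is a Sunday; gaps 35, 28, 28, 35 days.
Each is the last Sunday of its month (at least one falls on the 29th or later, ruling out '4th Sunday').
Last Sunday of November 2017: 2017-11-26.
December 2017 ends with Sunday 2017-12-31.
January 2018 ends with Sunday 2018-01-28.
Last Sunday of February 2018: 2018-02-25.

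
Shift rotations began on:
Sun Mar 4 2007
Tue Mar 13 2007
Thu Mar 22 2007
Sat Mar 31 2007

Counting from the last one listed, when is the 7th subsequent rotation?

Gaps between consecutive events: 9, 9, 9 days — a constant 9-day interval.
Sat Mar 31 2007 + 9 days = Mon Apr 9 2007.
Mon Apr 9 2007 + 9 days = Wed Apr 18 2007.
Wed Apr 18 2007 + 9 days = Fri Apr 27 2007.
Fri Apr 27 2007 + 9 days = Sun May 6 2007.
Sun May 6 2007 + 9 days = Tue May 15 2007.
Tue May 15 2007 + 9 days = Thu May 24 2007.
Thu May 24 2007 + 9 days = Sat Jun 2 2007.

Sat Jun 2 2007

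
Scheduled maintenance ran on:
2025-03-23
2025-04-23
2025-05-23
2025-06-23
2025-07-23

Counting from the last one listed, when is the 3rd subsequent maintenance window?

The day-of-month is always 23 (31, 30, 31, 30 days between events).
So this recurs on the 23rd of each month.
Next: August 2025 → 2025-08-23.
Next: September 2025 → 2025-09-23.
Next: October 2025 → 2025-10-23.

2025-10-23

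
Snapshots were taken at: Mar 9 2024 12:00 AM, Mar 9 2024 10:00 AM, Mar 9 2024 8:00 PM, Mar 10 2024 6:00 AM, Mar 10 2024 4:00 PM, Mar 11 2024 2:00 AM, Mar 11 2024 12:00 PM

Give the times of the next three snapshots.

Spacing: 10, 10, 10, 10, 10, 10 h — constant 10 h.
Mar 11 2024 12:00 PM + 10 h = Mar 11 2024 10:00 PM.
Mar 11 2024 10:00 PM + 10 h = Mar 12 2024 8:00 AM.
Mar 12 2024 8:00 AM + 10 h = Mar 12 2024 6:00 PM.

Mar 11 2024 10:00 PM, Mar 12 2024 8:00 AM, Mar 12 2024 6:00 PM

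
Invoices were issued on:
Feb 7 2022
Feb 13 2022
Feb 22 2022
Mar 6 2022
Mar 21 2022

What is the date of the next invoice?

The spacing grows by 3 each time: 6, 9, 12, 15 days.
Next gap: 18 days. Mar 21 2022 + 18 days = Apr 8 2022.

Apr 8 2022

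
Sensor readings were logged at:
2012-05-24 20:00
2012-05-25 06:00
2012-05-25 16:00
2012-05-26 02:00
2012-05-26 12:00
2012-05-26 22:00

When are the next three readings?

2012-05-27 08:00, 2012-05-27 18:00, 2012-05-28 04:00

The interval is a steady 10 hours (10, 10, 10, 10, 10).
2012-05-26 22:00 + 10 h = 2012-05-27 08:00.
2012-05-27 08:00 + 10 h = 2012-05-27 18:00.
2012-05-27 18:00 + 10 h = 2012-05-28 04:00.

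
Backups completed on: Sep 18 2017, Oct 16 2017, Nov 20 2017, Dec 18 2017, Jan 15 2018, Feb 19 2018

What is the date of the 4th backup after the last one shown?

Jun 18 2018

All dates are Mondays, 28, 35, 28, 28, 35 days apart.
Specifically, the 3rd Monday of each month.
March 2018 — 3rd Monday is Mar 19 2018.
April 2018 — 3rd Monday is Apr 16 2018.
May 2018 — 3rd Monday is May 21 2018.
3rd Monday of June 2018: Jun 18 2018.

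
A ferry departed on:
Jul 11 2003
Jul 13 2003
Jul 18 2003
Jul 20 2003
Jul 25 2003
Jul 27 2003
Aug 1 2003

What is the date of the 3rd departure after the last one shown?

Every event lands on a Friday or Sunday (gaps cycle 2, 5, 2, 5, 2, 5).
So the schedule is: every Friday and Sunday.
Next Sunday: Aug 3 2003.
The following Friday is Aug 8 2003.
The following Sunday is Aug 10 2003.

Aug 10 2003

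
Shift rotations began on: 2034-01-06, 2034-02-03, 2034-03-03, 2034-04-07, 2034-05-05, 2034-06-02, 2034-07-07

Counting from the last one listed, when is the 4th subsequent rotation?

2034-11-03

Gaps: 28, 28, 35, 28, 28, 35 days — a mix of 28 and 35. Every date is a Friday.
Each is the 1st Friday of its month.
August 2034 — 1st Friday is 2034-08-04.
September 2034 — 1st Friday is 2034-09-01.
1st Friday of October 2034: 2034-10-06.
November 2034 — 1st Friday is 2034-11-03.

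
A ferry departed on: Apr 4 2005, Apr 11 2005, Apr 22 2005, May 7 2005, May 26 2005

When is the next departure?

Intervals are 7, 11, 15, 19 days — an arithmetic progression with common difference 4.
Next gap: 23 days. May 26 2005 + 23 days = Jun 18 2005.

Jun 18 2005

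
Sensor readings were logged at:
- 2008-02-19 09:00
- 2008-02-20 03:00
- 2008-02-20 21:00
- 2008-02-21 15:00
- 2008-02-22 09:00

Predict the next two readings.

2008-02-23 03:00, 2008-02-23 21:00

Spacing: 18, 18, 18, 18 h — constant 18 h.
2008-02-22 09:00 + 18 h = 2008-02-23 03:00.
2008-02-23 03:00 + 18 h = 2008-02-23 21:00.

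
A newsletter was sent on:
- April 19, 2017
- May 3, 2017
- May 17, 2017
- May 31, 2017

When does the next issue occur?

Gaps between consecutive events: 14, 14, 14 days — a constant 14-day interval.
May 31, 2017 + 14 days = June 14, 2017.

June 14, 2017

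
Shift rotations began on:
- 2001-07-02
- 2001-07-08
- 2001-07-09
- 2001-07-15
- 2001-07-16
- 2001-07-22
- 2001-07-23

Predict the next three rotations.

Gaps: 6, 1, 6, 1, 6, 1 days — not constant, but cyclic with period 2.
The events fall on every Monday and Sunday.
Next Sunday: 2001-07-29.
Next Monday: 2001-07-30.
Next Sunday: 2001-08-05.

2001-07-29, 2001-07-30, 2001-08-05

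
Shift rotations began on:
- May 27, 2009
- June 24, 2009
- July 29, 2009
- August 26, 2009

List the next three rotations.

September 30, 2009; October 28, 2009; November 25, 2009

Every date is a Wednesday; gaps 28, 35, 28 days.
Each is the last Wednesday of its month (at least one falls on the 29th or later, ruling out '4th Wednesday').
September 2009 ends with Wednesday September 30, 2009.
October 2009 ends with Wednesday October 28, 2009.
November 2009 ends with Wednesday November 25, 2009.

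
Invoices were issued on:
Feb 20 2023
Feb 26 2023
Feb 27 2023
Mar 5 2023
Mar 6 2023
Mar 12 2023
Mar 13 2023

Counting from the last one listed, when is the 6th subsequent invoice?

Apr 3 2023

The gap pattern 6, 1, 6, 1, 6, 1 repeats every 2 events.
These are the Mondays and Sundays of each week.
Next Sunday: Mar 19 2023.
Next Monday: Mar 20 2023.
The following Sunday is Mar 26 2023.
Next Monday: Mar 27 2023.
Next Sunday: Apr 2 2023.
Next Monday: Apr 3 2023.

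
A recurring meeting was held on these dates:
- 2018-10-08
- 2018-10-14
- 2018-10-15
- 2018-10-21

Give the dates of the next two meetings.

Gaps: 6, 1, 6 days — not constant, but cyclic with period 2.
The events fall on every Monday and Sunday.
The following Monday is 2018-10-22.
The following Sunday is 2018-10-28.

2018-10-22, 2018-10-28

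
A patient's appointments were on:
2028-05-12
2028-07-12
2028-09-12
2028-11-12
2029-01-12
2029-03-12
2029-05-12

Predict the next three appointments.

Gaps: 61, 62, 61, 61, 59, 61 days — not constant. Every event is on the 12th of the month.
Pattern: the 12th of every 2 months.
Next: July 2029 → 2029-07-12.
Next: September 2029 → 2029-09-12.
Next: November 2029 → 2029-11-12.

2029-07-12, 2029-09-12, 2029-11-12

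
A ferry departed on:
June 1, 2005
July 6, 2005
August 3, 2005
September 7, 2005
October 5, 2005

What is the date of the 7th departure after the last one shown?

May 3, 2006

All dates are Wednesdays, 35, 28, 35, 28 days apart.
Specifically, the 1st Wednesday of each month.
November 2005 — 1st Wednesday is November 2, 2005.
December 2005 — 1st Wednesday is December 7, 2005.
1st Wednesday of January 2006: January 4, 2006.
February 2006 — 1st Wednesday is February 1, 2006.
March 2006 — 1st Wednesday is March 1, 2006.
April 2006 — 1st Wednesday is April 5, 2006.
1st Wednesday of May 2006: May 3, 2006.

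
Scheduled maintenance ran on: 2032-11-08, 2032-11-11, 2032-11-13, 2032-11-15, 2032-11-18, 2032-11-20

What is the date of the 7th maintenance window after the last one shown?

Gaps: 3, 2, 2, 3, 2 days — not constant, but cyclic with period 3.
The events fall on every Monday, Thursday and Saturday.
The following Monday is 2032-11-22.
Next Thursday: 2032-11-25.
The following Saturday is 2032-11-27.
Next Monday: 2032-11-29.
Next Thursday: 2032-12-02.
Next Saturday: 2032-12-04.
Next Monday: 2032-12-06.

2032-12-06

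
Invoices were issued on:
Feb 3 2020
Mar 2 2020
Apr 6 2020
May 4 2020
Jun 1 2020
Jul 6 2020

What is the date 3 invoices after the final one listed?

Oct 5 2020

All dates are Mondays, 28, 35, 28, 28, 35 days apart.
Specifically, the 1st Monday of each month.
August 2020 — 1st Monday is Aug 3 2020.
September 2020 — 1st Monday is Sep 7 2020.
1st Monday of October 2020: Oct 5 2020.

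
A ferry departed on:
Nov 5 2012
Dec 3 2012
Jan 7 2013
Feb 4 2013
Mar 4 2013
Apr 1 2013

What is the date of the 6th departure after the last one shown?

These are Mondays at 28- or 35-day spacing (28, 35, 28, 28, 28).
The pattern: 1st Monday of the month.
May 2013 — 1st Monday is May 6 2013.
June 2013 — 1st Monday is Jun 3 2013.
July 2013 — 1st Monday is Jul 1 2013.
August 2013 — 1st Monday is Aug 5 2013.
September 2013 — 1st Monday is Sep 2 2013.
October 2013 — 1st Monday is Oct 7 2013.

Oct 7 2013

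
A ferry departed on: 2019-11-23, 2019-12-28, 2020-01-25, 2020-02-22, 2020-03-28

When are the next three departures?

All dates are Saturdays, 35, 28, 28, 35 days apart.
Specifically, the 4th Saturday of each month.
April 2020 — 4th Saturday is 2020-04-25.
4th Saturday of May 2020: 2020-05-23.
June 2020 — 4th Saturday is 2020-06-27.

2020-04-25, 2020-05-23, 2020-06-27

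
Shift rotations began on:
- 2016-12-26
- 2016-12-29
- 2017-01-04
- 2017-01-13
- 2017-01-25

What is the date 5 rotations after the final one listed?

2017-05-10

Intervals are 3, 6, 9, 12 days — an arithmetic progression with common difference 3.
Next gap: 15 days. 2017-01-25 + 15 days = 2017-02-09.
Next gap: 18 days. 2017-02-09 + 18 days = 2017-02-27.
Next gap: 21 days. 2017-02-27 + 21 days = 2017-03-20.
Next gap: 24 days. 2017-03-20 + 24 days = 2017-04-13.
Next gap: 27 days. 2017-04-13 + 27 days = 2017-05-10.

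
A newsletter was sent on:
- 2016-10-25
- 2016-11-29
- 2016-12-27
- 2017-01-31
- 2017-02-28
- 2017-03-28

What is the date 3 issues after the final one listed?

All Tuesdays; the gaps (35, 28, 35, 28, 28) vary with month length.
This is the last Tuesday of each month.
Last Tuesday of April 2017: 2017-04-25.
May 2017 ends with Tuesday 2017-05-30.
June 2017 ends with Tuesday 2017-06-27.

2017-06-27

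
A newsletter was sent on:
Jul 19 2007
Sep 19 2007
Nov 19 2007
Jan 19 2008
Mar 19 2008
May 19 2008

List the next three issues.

Jul 19 2008, Sep 19 2008, Nov 19 2008

The day-of-month is always 19 (62, 61, 61, 60, 61 days between events).
So this recurs on the 19th of every 2 months.
July 2008: Jul 19 2008.
Next: September 2008 → Sep 19 2008.
November 2008: Nov 19 2008.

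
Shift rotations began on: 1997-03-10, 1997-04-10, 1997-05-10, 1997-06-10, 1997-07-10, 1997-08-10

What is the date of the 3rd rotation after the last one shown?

1997-11-10

Gaps: 31, 30, 31, 30, 31 days — not constant. Every event is on the 10th of the month.
Pattern: the 10th of each month.
September 1997: 1997-09-10.
Next: October 1997 → 1997-10-10.
November 1997: 1997-11-10.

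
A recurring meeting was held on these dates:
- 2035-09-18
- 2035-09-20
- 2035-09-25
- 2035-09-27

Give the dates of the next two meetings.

Gaps: 2, 5, 2 days — not constant, but cyclic with period 2.
The events fall on every Tuesday and Thursday.
Next Tuesday: 2035-10-02.
The following Thursday is 2035-10-04.

2035-10-02, 2035-10-04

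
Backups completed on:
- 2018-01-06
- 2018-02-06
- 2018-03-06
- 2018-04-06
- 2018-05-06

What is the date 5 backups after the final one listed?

The day-of-month is always 6 (31, 28, 31, 30 days between events).
So this recurs on the 6th of each month.
June 2018: 2018-06-06.
Next: July 2018 → 2018-07-06.
Next: August 2018 → 2018-08-06.
Next: September 2018 → 2018-09-06.
Next: October 2018 → 2018-10-06.

2018-10-06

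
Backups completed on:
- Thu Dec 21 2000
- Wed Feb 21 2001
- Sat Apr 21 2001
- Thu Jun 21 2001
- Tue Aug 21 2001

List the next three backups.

Gaps: 62, 59, 61, 61 days — not constant. Every event is on the 21st of the month.
Pattern: the 21st of every 2 months.
October 2001: Sun Oct 21 2001.
Next: December 2001 → Fri Dec 21 2001.
February 2002: Thu Feb 21 2002.

Sun Oct 21 2001, Fri Dec 21 2001, Thu Feb 21 2002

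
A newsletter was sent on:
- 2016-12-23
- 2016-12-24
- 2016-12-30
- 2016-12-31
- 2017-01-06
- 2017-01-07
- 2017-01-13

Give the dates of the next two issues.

2017-01-14, 2017-01-20

Every event lands on a Friday or Saturday (gaps cycle 1, 6, 1, 6, 1, 6).
So the schedule is: every Friday and Saturday.
Next Saturday: 2017-01-14.
Next Friday: 2017-01-20.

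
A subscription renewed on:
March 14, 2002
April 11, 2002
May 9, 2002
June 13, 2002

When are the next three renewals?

July 11, 2002; August 8, 2002; September 12, 2002

Gaps: 28, 28, 35 days — a mix of 28 and 35. Every date is a Thursday.
Each is the 2nd Thursday of its month.
2nd Thursday of July 2002: July 11, 2002.
2nd Thursday of August 2002: August 8, 2002.
September 2002 — 2nd Thursday is September 12, 2002.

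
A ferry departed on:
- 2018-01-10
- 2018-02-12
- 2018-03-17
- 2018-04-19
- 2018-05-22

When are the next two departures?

The spacing is 33, 33, 33, 33 days — always 33 days.
2018-05-22 + 33 days = 2018-06-24.
2018-06-24 + 33 days = 2018-07-27.

2018-06-24, 2018-07-27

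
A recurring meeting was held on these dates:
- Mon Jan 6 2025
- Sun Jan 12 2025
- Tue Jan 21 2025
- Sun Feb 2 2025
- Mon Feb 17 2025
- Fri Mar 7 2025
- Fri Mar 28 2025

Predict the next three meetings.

The spacing grows by 3 each time: 6, 9, 12, 15, 18, 21 days.
Next gap: 24 days. Fri Mar 28 2025 + 24 days = Mon Apr 21 2025.
Next gap: 27 days. Mon Apr 21 2025 + 27 days = Sun May 18 2025.
Next gap: 30 days. Sun May 18 2025 + 30 days = Tue Jun 17 2025.

Mon Apr 21 2025, Sun May 18 2025, Tue Jun 17 2025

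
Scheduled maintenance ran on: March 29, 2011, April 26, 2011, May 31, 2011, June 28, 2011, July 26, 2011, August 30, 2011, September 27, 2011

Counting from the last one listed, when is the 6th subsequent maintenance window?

March 27, 2012

All Tuesdays; the gaps (28, 35, 28, 28, 35, 28) vary with month length.
This is the last Tuesday of each month.
Last Tuesday of October 2011: October 25, 2011.
Last Tuesday of November 2011: November 29, 2011.
Last Tuesday of December 2011: December 27, 2011.
Last Tuesday of January 2012: January 31, 2012.
February 2012 ends with Tuesday February 28, 2012.
March 2012 ends with Tuesday March 27, 2012.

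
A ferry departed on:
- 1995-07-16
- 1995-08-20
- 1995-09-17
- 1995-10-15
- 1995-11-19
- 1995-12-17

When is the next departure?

1996-01-21

All dates are Sundays, 35, 28, 28, 35, 28 days apart.
Specifically, the 3rd Sunday of each month.
3rd Sunday of January 1996: 1996-01-21.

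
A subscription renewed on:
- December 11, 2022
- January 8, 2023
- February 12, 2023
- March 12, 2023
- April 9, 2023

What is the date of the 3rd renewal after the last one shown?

July 9, 2023

Gaps: 28, 35, 28, 28 days — a mix of 28 and 35. Every date is a Sunday.
Each is the 2nd Sunday of its month.
May 2023 — 2nd Sunday is May 14, 2023.
2nd Sunday of June 2023: June 11, 2023.
July 2023 — 2nd Sunday is July 9, 2023.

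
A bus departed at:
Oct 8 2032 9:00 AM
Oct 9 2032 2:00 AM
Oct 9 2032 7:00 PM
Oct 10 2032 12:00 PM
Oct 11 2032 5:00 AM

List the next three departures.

Oct 11 2032 10:00 PM, Oct 12 2032 3:00 PM, Oct 13 2032 8:00 AM

Spacing: 17, 17, 17, 17 h — constant 17 h.
Oct 11 2032 5:00 AM + 17 h = Oct 11 2032 10:00 PM.
Oct 11 2032 10:00 PM + 17 h = Oct 12 2032 3:00 PM.
Oct 12 2032 3:00 PM + 17 h = Oct 13 2032 8:00 AM.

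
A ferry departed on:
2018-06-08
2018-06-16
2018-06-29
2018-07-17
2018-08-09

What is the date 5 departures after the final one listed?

Intervals are 8, 13, 18, 23 days — an arithmetic progression with common difference 5.
Next gap: 28 days. 2018-08-09 + 28 days = 2018-09-06.
Next gap: 33 days. 2018-09-06 + 33 days = 2018-10-09.
Next gap: 38 days. 2018-10-09 + 38 days = 2018-11-16.
Next gap: 43 days. 2018-11-16 + 43 days = 2018-12-29.
Next gap: 48 days. 2018-12-29 + 48 days = 2019-02-15.

2019-02-15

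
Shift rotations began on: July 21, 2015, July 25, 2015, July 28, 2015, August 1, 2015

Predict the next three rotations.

August 4, 2015; August 8, 2015; August 11, 2015

Every event lands on a Tuesday or Saturday (gaps cycle 4, 3, 4).
So the schedule is: every Tuesday and Saturday.
The following Tuesday is August 4, 2015.
Next Saturday: August 8, 2015.
Next Tuesday: August 11, 2015.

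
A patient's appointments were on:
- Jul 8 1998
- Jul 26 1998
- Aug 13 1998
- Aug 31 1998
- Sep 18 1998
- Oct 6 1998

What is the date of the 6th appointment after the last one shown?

Every event comes 18 days after the last (18, 18, 18, 18, 18).
Oct 6 1998 + 18 days = Oct 24 1998.
Oct 24 1998 + 18 days = Nov 11 1998.
Nov 11 1998 + 18 days = Nov 29 1998.
Nov 29 1998 + 18 days = Dec 17 1998.
Dec 17 1998 + 18 days = Jan 4 1999.
Jan 4 1999 + 18 days = Jan 22 1999.

Jan 22 1999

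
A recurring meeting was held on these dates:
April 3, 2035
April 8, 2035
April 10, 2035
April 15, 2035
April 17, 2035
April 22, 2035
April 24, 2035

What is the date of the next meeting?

April 29, 2035

Every event lands on a Tuesday or Sunday (gaps cycle 5, 2, 5, 2, 5, 2).
So the schedule is: every Tuesday and Sunday.
Next Sunday: April 29, 2035.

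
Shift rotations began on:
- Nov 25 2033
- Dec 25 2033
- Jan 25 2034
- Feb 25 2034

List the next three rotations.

Mar 25 2034, Apr 25 2034, May 25 2034

Gaps: 30, 31, 31 days — not constant. Every event is on the 25th of the month.
Pattern: the 25th of each month.
Next: March 2034 → Mar 25 2034.
Next: April 2034 → Apr 25 2034.
May 2034: May 25 2034.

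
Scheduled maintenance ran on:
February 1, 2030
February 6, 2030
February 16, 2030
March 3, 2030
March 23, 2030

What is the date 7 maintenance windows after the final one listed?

Gaps: 5, 10, 15, 20 days — each gap is 5 larger than the previous one.
Next gap: 25 days. March 23, 2030 + 25 days = April 17, 2030.
Next gap: 30 days. April 17, 2030 + 30 days = May 17, 2030.
Next gap: 35 days. May 17, 2030 + 35 days = June 21, 2030.
Next gap: 40 days. June 21, 2030 + 40 days = July 31, 2030.
Next gap: 45 days. July 31, 2030 + 45 days = September 14, 2030.
Next gap: 50 days. September 14, 2030 + 50 days = November 3, 2030.
Next gap: 55 days. November 3, 2030 + 55 days = December 28, 2030.

December 28, 2030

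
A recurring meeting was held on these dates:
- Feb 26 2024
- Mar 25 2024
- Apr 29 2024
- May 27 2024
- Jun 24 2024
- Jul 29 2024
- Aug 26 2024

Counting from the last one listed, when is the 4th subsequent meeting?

Dec 30 2024

All Mondays; the gaps (28, 35, 28, 28, 35, 28) vary with month length.
This is the last Monday of each month.
September 2024 ends with Monday Sep 30 2024.
Last Monday of October 2024: Oct 28 2024.
November 2024 ends with Monday Nov 25 2024.
December 2024 ends with Monday Dec 30 2024.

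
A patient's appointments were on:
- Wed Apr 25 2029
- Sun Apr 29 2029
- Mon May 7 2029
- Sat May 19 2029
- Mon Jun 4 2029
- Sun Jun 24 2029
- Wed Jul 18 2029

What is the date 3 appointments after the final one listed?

The spacing grows by 4 each time: 4, 8, 12, 16, 20, 24 days.
Next gap: 28 days. Wed Jul 18 2029 + 28 days = Wed Aug 15 2029.
Next gap: 32 days. Wed Aug 15 2029 + 32 days = Sun Sep 16 2029.
Next gap: 36 days. Sun Sep 16 2029 + 36 days = Mon Oct 22 2029.

Mon Oct 22 2029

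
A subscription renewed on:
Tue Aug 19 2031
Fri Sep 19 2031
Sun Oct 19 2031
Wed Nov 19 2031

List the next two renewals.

Each date is the 19th; the gaps (31, 30, 31) track the month lengths.
The rule is the 19th of each month.
Next: December 2031 → Fri Dec 19 2031.
Next: January 2032 → Mon Jan 19 2032.

Fri Dec 19 2031, Mon Jan 19 2032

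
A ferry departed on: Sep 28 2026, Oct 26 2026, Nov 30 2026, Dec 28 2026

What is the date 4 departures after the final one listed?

Apr 26 2027

These are Mondays with 28, 35, 28-day gaps.
Each is the final Monday of its month — Nov 30 2026 is past the 28th, so '4th Monday' doesn't fit.
January 2027 ends with Monday Jan 25 2027.
February 2027 ends with Monday Feb 22 2027.
March 2027 ends with Monday Mar 29 2027.
Last Monday of April 2027: Apr 26 2027.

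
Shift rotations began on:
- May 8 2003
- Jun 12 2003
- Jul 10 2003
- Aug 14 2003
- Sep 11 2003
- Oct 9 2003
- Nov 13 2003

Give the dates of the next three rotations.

Dec 11 2003, Jan 8 2004, Feb 12 2004

All dates are Thursdays, 35, 28, 35, 28, 28, 35 days apart.
Specifically, the 2nd Thursday of each month.
December 2003 — 2nd Thursday is Dec 11 2003.
2nd Thursday of January 2004: Jan 8 2004.
2nd Thursday of February 2004: Feb 12 2004.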